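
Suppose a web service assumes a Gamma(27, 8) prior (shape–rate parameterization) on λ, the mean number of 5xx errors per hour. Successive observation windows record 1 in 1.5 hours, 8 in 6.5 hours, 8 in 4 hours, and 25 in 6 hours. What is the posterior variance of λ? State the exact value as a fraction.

Total count: 1 + 8 + 8 + 25 = 42.
Total exposure: 1.5 + 6.5 + 4 + 6 = 18 hours.
The Gamma prior is conjugate for the Poisson rate, so λ | data ~ Gamma(27+42, 8+18) = Gamma(69, 26).
Posterior variance = α'/β'² = 69/676.

69/676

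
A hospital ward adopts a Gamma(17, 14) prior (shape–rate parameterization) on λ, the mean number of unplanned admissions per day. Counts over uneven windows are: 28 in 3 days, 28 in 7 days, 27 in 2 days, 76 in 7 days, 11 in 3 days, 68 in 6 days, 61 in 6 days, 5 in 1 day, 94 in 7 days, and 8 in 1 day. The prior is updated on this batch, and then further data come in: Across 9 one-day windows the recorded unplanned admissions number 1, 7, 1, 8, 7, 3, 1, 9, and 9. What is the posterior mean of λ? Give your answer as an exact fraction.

Total count: 28 + 28 + 27 + 76 + 11 + 68 + 61 + 5 + 94 + 8 = 406.
Total exposure: 3 + 7 + 2 + 7 + 3 + 6 + 6 + 1 + 7 + 1 = 43 days.
After the first batch: Gamma(17 + 406, 14 + 43) = Gamma(423, 57).
Total count: 1 + 7 + 1 + 8 + 7 + 3 + 1 + 9 + 9 = 46.
Total exposure: 9 days.
After the second batch: Gamma(423 + 46, 57 + 9) = Gamma(469, 66).
Posterior mean = α'/β' = 469/66.

469/66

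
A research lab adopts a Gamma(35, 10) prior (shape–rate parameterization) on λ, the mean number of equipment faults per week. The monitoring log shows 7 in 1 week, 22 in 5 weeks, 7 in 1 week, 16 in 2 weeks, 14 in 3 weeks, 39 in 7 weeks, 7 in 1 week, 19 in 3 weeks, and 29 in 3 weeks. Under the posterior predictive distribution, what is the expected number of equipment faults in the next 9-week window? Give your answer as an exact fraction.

Total count: 7 + 22 + 7 + 16 + 14 + 39 + 7 + 19 + 29 = 160.
Total exposure: 1 + 5 + 1 + 2 + 3 + 7 + 1 + 3 + 3 = 26 weeks.
The Gamma prior is conjugate for the Poisson rate, so λ | data ~ Gamma(35+160, 10+26) = Gamma(195, 36).
Predictive mean over a 9-week window = T·E[λ|data] = 9·195/36 = 195/4.

195/4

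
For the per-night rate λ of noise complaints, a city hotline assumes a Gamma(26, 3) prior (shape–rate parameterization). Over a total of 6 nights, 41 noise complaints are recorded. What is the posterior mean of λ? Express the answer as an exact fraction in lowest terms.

Total count 41 over total exposure 6 nights.
Posterior: α' = 26 + 41 = 67, β' = 3 + 6 = 9.
Posterior mean = α'/β' = 67/9.

67/9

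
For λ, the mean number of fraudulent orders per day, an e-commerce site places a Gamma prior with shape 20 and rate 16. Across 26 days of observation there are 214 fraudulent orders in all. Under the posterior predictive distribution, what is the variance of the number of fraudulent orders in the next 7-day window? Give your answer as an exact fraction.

Total count 214 over total exposure 26 days.
Gamma(α, β) with Poisson data over total exposure Σt gives posterior Gamma(α+Σx, β+Σt) = Gamma(234, 42).
The posterior predictive for a window of length T is Negative Binomial with variance T·α'·(β'+T)/β'² = 7·234·49/1764 = 91/2.

91/2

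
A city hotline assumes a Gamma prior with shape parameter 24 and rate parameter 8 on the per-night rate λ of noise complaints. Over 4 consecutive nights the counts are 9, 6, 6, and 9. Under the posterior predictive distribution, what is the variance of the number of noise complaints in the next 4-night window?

24

Total count: 9 + 6 + 6 + 9 = 30.
Total exposure: 4 nights.
Posterior: α' = 24 + 30 = 54, β' = 8 + 4 = 12.
The posterior predictive for a window of length T is Negative Binomial with variance T·α'·(β'+T)/β'² = 4·54·16/144 = 24.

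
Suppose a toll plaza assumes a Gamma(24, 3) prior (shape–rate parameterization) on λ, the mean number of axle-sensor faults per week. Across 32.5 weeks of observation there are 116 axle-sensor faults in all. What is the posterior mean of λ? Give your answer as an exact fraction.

280/71

Total count 116 over total exposure 32.5 weeks.
Conjugate update: add total count to the shape and total exposure to the rate, giving Gamma(140, 71/2).
Posterior mean = α'/β' = 140/(71/2) = 280/71.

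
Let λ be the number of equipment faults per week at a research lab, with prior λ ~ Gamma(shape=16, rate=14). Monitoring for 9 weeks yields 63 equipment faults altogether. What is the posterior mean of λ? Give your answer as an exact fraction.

79/23

Total count 63 over total exposure 9 weeks.
Gamma(α, β) with Poisson data over total exposure Σt gives posterior Gamma(α+Σx, β+Σt) = Gamma(79, 23).
Posterior mean = α'/β' = 79/23.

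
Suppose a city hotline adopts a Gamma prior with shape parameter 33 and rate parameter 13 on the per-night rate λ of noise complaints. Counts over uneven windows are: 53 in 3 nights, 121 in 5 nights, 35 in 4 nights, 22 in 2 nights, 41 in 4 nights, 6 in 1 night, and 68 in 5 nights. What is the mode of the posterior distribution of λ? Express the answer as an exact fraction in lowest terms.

Total count: 53 + 121 + 35 + 22 + 41 + 6 + 68 = 346.
Total exposure: 3 + 5 + 4 + 2 + 4 + 1 + 5 = 24 nights.
Gamma(α, β) with Poisson data over total exposure Σt gives posterior Gamma(α+Σx, β+Σt) = Gamma(379, 37).
Posterior mode = (α'−1)/β' = 378/37.

378/37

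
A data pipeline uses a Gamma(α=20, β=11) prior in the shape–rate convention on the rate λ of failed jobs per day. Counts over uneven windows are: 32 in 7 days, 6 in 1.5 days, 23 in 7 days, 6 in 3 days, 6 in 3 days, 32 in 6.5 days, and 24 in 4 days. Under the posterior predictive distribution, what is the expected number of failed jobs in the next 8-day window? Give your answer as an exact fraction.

Total count: 32 + 6 + 23 + 6 + 6 + 32 + 24 = 129.
Total exposure: 7 + 1.5 + 7 + 3 + 3 + 6.5 + 4 = 32 days.
The Gamma prior is conjugate for the Poisson rate, so λ | data ~ Gamma(20+129, 11+32) = Gamma(149, 43).
Predictive mean over an 8-day window = T·E[λ|data] = 8·149/43 = 1192/43.

1192/43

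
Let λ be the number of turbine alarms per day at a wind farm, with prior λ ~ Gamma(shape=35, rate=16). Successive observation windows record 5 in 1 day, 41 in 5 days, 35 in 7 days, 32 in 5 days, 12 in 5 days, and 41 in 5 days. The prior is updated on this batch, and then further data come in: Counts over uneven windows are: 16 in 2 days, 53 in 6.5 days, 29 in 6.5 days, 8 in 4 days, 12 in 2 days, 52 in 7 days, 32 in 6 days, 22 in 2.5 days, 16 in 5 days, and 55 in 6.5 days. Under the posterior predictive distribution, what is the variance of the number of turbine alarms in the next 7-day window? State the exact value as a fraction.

Total count: 5 + 41 + 35 + 32 + 12 + 41 = 166.
Total exposure: 1 + 5 + 7 + 5 + 5 + 5 = 28 days.
After the first batch: Gamma(35 + 166, 16 + 28) = Gamma(201, 44).
Total count: 16 + 53 + 29 + 8 + 12 + 52 + 32 + 22 + 16 + 55 = 295.
Total exposure: 2 + 6.5 + 6.5 + 4 + 2 + 7 + 6 + 2.5 + 5 + 6.5 = 48 days.
After the second batch: Gamma(201 + 295, 44 + 48) = Gamma(496, 92).
The posterior predictive for a window of length T is Negative Binomial with variance T·α'·(β'+T)/β'² = 7·496·99/8464 = 21483/529.

21483/529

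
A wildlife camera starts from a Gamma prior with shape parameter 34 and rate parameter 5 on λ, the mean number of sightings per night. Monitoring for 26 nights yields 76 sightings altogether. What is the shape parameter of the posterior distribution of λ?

110

Total count 76 over total exposure 26 nights.
Gamma(α, β) with Poisson data over total exposure Σt gives posterior Gamma(α+Σx, β+Σt) = Gamma(110, 31).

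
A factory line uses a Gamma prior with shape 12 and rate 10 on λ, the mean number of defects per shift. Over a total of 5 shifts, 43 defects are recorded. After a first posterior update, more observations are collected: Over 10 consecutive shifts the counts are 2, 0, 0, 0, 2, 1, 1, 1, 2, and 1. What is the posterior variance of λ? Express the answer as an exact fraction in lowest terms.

Total count 43 over total exposure 5 shifts.
After the first batch: Gamma(12 + 43, 10 + 5) = Gamma(55, 15).
Total count: 2 + 0 + 0 + 0 + 2 + 1 + 1 + 1 + 2 + 1 = 10.
Total exposure: 10 shifts.
After the second batch: Gamma(55 + 10, 15 + 10) = Gamma(65, 25).
Posterior variance = α'/β'² = 65/625 = 13/125.

13/125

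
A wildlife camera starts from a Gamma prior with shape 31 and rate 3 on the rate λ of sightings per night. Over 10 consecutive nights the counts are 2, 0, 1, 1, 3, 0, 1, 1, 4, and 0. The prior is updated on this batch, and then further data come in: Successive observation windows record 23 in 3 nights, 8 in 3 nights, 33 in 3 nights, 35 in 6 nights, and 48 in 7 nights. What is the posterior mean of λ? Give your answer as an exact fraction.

191/35

Total count: 2 + 0 + 1 + 1 + 3 + 0 + 1 + 1 + 4 + 0 = 13.
Total exposure: 10 nights.
After the first batch: Gamma(31 + 13, 3 + 10) = Gamma(44, 13).
Total count: 23 + 8 + 33 + 35 + 48 = 147.
Total exposure: 3 + 3 + 3 + 6 + 7 = 22 nights.
After the second batch: Gamma(44 + 147, 13 + 22) = Gamma(191, 35).
Posterior mean = α'/β' = 191/35.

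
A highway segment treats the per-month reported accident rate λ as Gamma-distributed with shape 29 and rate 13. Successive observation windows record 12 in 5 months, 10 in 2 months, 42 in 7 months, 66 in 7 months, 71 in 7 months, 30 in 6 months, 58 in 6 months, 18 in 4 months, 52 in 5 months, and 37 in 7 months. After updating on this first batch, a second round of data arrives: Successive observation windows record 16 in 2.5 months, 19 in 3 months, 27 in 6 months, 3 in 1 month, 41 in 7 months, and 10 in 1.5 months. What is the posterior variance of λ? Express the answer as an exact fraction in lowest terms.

541/8100

Total count: 12 + 10 + 42 + 66 + 71 + 30 + 58 + 18 + 52 + 37 = 396.
Total exposure: 5 + 2 + 7 + 7 + 7 + 6 + 6 + 4 + 5 + 7 = 56 months.
After the first batch: Gamma(29 + 396, 13 + 56) = Gamma(425, 69).
Total count: 16 + 19 + 27 + 3 + 41 + 10 = 116.
Total exposure: 2.5 + 3 + 6 + 1 + 7 + 1.5 = 21 months.
After the second batch: Gamma(425 + 116, 69 + 21) = Gamma(541, 90).
Posterior variance = α'/β'² = 541/8100.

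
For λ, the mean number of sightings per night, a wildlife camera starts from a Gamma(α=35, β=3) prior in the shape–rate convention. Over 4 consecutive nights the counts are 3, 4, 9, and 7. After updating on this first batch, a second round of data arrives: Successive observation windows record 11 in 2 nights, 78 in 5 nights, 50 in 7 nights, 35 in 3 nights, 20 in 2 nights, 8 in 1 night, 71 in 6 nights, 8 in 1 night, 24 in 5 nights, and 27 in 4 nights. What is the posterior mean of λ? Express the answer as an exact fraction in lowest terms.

390/43

Total count: 3 + 4 + 9 + 7 = 23.
Total exposure: 4 nights.
After the first batch: Gamma(35 + 23, 3 + 4) = Gamma(58, 7).
Total count: 11 + 78 + 50 + 35 + 20 + 8 + 71 + 8 + 24 + 27 = 332.
Total exposure: 2 + 5 + 7 + 3 + 2 + 1 + 6 + 1 + 5 + 4 = 36 nights.
After the second batch: Gamma(58 + 332, 7 + 36) = Gamma(390, 43).
Posterior mean = α'/β' = 390/43.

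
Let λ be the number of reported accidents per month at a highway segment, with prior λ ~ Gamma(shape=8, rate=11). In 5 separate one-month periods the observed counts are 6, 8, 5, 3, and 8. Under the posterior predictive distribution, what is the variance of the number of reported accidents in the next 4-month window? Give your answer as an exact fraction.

95/8

Total count: 6 + 8 + 5 + 3 + 8 = 30.
Total exposure: 5 months.
By Gamma–Poisson conjugacy, the posterior is Gamma(α + Σx, β + Σt) = Gamma(8 + 30, 11 + 5) = Gamma(38, 16).
The posterior predictive for a window of length T is Negative Binomial with variance T·α'·(β'+T)/β'² = 4·38·20/256 = 95/8.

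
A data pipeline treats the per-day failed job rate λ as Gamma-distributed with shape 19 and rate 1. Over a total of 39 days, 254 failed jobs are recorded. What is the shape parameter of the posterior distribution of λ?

Total count 254 over total exposure 39 days.
Gamma(α, β) with Poisson data over total exposure Σt gives posterior Gamma(α+Σx, β+Σt) = Gamma(273, 40).

273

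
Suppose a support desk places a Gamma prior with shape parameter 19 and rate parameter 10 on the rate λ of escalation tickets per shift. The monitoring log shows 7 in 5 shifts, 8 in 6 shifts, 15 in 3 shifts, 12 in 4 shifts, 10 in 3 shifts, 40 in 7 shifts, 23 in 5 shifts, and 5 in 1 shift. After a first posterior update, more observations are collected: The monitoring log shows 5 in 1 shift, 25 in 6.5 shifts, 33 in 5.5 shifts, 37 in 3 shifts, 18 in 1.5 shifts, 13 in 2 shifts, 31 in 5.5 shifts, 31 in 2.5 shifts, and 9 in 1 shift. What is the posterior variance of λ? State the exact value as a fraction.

1364/21025

Total count: 7 + 8 + 15 + 12 + 10 + 40 + 23 + 5 = 120.
Total exposure: 5 + 6 + 3 + 4 + 3 + 7 + 5 + 1 = 34 shifts.
After the first batch: Gamma(19 + 120, 10 + 34) = Gamma(139, 44).
Total count: 5 + 25 + 33 + 37 + 18 + 13 + 31 + 31 + 9 = 202.
Total exposure: 1 + 6.5 + 5.5 + 3 + 1.5 + 2 + 5.5 + 2.5 + 1 = 28.5 shifts.
After the second batch: Gamma(139 + 202, 44 + 28.5) = Gamma(341, 145/2).
Posterior variance = α'/β'² = 341/(21025/4) = 1364/21025.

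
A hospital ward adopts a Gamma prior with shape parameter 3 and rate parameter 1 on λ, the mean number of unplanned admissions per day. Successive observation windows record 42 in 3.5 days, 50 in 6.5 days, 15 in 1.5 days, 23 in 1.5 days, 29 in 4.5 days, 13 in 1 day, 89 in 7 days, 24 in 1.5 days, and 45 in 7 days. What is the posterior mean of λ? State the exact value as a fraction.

333/35

Total count: 42 + 50 + 15 + 23 + 29 + 13 + 89 + 24 + 45 = 330.
Total exposure: 3.5 + 6.5 + 1.5 + 1.5 + 4.5 + 1 + 7 + 1.5 + 7 = 34 days.
By Gamma–Poisson conjugacy, the posterior is Gamma(α + Σx, β + Σt) = Gamma(3 + 330, 1 + 34) = Gamma(333, 35).
Posterior mean = α'/β' = 333/35.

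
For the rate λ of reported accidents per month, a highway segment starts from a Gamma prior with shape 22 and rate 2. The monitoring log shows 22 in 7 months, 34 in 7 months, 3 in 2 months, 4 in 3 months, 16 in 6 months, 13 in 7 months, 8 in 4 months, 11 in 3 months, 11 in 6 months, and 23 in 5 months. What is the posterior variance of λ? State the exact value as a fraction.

167/2704

Total count: 22 + 34 + 3 + 4 + 16 + 13 + 8 + 11 + 11 + 23 = 145.
Total exposure: 7 + 7 + 2 + 3 + 6 + 7 + 4 + 3 + 6 + 5 = 50 months.
Gamma(α, β) with Poisson data over total exposure Σt gives posterior Gamma(α+Σx, β+Σt) = Gamma(167, 52).
Posterior variance = α'/β'² = 167/2704.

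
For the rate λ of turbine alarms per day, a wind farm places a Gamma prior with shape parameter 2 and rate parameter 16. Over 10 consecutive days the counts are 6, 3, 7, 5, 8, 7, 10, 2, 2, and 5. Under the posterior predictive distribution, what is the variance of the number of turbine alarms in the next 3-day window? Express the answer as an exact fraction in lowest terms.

Total count: 6 + 3 + 7 + 5 + 8 + 7 + 10 + 2 + 2 + 5 = 55.
Total exposure: 10 days.
Posterior: α' = 2 + 55 = 57, β' = 16 + 10 = 26.
The posterior predictive for a window of length T is Negative Binomial with variance T·α'·(β'+T)/β'² = 3·57·29/676 = 4959/676.

4959/676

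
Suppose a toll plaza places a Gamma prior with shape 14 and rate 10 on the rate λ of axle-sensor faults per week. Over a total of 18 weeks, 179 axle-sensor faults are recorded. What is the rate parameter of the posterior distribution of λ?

Total count 179 over total exposure 18 weeks.
Conjugate update: add total count to the shape and total exposure to the rate, giving Gamma(193, 28).

28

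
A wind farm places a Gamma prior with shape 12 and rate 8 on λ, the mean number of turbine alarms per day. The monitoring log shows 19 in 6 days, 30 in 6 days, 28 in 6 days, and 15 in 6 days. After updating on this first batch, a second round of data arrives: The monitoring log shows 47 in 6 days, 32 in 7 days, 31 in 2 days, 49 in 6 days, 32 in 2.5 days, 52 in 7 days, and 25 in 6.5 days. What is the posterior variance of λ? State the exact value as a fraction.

Total count: 19 + 30 + 28 + 15 = 92.
Total exposure: 6 + 6 + 6 + 6 = 24 days.
After the first batch: Gamma(12 + 92, 8 + 24) = Gamma(104, 32).
Total count: 47 + 32 + 31 + 49 + 32 + 52 + 25 = 268.
Total exposure: 6 + 7 + 2 + 6 + 2.5 + 7 + 6.5 = 37 days.
After the second batch: Gamma(104 + 268, 32 + 37) = Gamma(372, 69).
Posterior variance = α'/β'² = 372/4761 = 124/1587.

124/1587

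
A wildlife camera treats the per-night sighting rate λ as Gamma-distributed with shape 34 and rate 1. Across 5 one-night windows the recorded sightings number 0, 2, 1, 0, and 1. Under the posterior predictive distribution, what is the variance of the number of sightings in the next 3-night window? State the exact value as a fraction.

Total count: 0 + 2 + 1 + 0 + 1 = 4.
Total exposure: 5 nights.
The Gamma prior is conjugate for the Poisson rate, so λ | data ~ Gamma(34+4, 1+5) = Gamma(38, 6).
The posterior predictive for a window of length T is Negative Binomial with variance T·α'·(β'+T)/β'² = 3·38·9/36 = 57/2.

57/2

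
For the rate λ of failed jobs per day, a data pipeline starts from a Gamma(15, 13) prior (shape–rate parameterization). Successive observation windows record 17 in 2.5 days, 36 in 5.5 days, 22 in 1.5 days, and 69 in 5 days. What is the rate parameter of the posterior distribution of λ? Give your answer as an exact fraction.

55/2

Total count: 17 + 36 + 22 + 69 = 144.
Total exposure: 2.5 + 5.5 + 1.5 + 5 = 14.5 days.
Gamma(α, β) with Poisson data over total exposure Σt gives posterior Gamma(α+Σx, β+Σt) = Gamma(159, 55/2).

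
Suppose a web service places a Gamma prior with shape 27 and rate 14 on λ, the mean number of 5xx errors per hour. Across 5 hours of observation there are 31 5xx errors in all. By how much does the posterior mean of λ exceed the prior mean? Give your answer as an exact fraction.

299/266

Total count 31 over total exposure 5 hours.
Posterior: α' = 27 + 31 = 58, β' = 14 + 5 = 19.
Posterior mean = 58/19 = 58/19; prior mean = 27/14 = 27/14. Difference = 58/19 − 27/14 = 299/266.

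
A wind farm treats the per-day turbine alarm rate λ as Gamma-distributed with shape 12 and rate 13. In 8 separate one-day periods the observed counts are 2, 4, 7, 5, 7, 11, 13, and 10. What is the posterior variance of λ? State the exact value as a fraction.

71/441

Total count: 2 + 4 + 7 + 5 + 7 + 11 + 13 + 10 = 59.
Total exposure: 8 days.
Posterior: α' = 12 + 59 = 71, β' = 13 + 8 = 21.
Posterior variance = α'/β'² = 71/441.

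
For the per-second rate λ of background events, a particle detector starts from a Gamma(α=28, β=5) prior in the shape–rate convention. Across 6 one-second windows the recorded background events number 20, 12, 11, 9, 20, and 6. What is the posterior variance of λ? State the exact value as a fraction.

Total count: 20 + 12 + 11 + 9 + 20 + 6 = 78.
Total exposure: 6 seconds.
Gamma(α, β) with Poisson data over total exposure Σt gives posterior Gamma(α+Σx, β+Σt) = Gamma(106, 11).
Posterior variance = α'/β'² = 106/121.

106/121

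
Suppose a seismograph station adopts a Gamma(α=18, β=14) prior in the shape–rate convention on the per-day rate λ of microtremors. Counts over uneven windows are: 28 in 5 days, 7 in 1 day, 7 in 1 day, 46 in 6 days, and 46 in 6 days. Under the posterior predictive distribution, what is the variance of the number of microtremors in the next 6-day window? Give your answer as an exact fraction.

3952/121

Total count: 28 + 7 + 7 + 46 + 46 = 134.
Total exposure: 5 + 1 + 1 + 6 + 6 = 19 days.
Conjugate update: add total count to the shape and total exposure to the rate, giving Gamma(152, 33).
The posterior predictive for a window of length T is Negative Binomial with variance T·α'·(β'+T)/β'² = 6·152·39/1089 = 3952/121.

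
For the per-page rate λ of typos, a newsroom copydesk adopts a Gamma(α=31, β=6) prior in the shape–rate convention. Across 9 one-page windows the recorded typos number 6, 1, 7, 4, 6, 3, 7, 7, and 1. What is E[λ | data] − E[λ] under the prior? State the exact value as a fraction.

Total count: 6 + 1 + 7 + 4 + 6 + 3 + 7 + 7 + 1 = 42.
Total exposure: 9 pages.
Posterior: α' = 31 + 42 = 73, β' = 6 + 9 = 15.
Posterior mean = 73/15 = 73/15; prior mean = 31/6 = 31/6. Difference = 73/15 − 31/6 = -3/10.

-3/10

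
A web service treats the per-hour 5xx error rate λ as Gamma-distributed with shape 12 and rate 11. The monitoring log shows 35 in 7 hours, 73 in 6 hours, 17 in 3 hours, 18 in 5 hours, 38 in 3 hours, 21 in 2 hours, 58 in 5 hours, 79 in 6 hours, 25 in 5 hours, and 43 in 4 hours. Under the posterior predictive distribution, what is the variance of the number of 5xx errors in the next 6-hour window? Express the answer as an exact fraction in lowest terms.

Total count: 35 + 73 + 17 + 18 + 38 + 21 + 58 + 79 + 25 + 43 = 407.
Total exposure: 7 + 6 + 3 + 5 + 3 + 2 + 5 + 6 + 5 + 4 = 46 hours.
Posterior: α' = 12 + 407 = 419, β' = 11 + 46 = 57.
The posterior predictive for a window of length T is Negative Binomial with variance T·α'·(β'+T)/β'² = 6·419·63/3249 = 17598/361.

17598/361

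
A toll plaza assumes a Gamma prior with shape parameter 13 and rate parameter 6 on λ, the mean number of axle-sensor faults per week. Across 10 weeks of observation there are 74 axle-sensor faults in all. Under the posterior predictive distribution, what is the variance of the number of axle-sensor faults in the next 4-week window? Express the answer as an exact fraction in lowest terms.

435/16

Total count 74 over total exposure 10 weeks.
Gamma(α, β) with Poisson data over total exposure Σt gives posterior Gamma(α+Σx, β+Σt) = Gamma(87, 16).
The posterior predictive for a window of length T is Negative Binomial with variance T·α'·(β'+T)/β'² = 4·87·20/256 = 435/16.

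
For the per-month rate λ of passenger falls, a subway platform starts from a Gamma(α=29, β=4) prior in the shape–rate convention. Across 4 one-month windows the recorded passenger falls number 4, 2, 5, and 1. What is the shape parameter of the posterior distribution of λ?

Total count: 4 + 2 + 5 + 1 = 12.
Total exposure: 4 months.
Gamma(α, β) with Poisson data over total exposure Σt gives posterior Gamma(α+Σx, β+Σt) = Gamma(41, 8).

41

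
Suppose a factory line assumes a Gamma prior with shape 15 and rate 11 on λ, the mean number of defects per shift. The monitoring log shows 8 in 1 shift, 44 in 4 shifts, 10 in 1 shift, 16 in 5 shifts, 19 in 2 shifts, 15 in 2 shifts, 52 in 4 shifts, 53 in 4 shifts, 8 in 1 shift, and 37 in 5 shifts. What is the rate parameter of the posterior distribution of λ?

40

Total count: 8 + 44 + 10 + 16 + 19 + 15 + 52 + 53 + 8 + 37 = 262.
Total exposure: 1 + 4 + 1 + 5 + 2 + 2 + 4 + 4 + 1 + 5 = 29 shifts.
By Gamma–Poisson conjugacy, the posterior is Gamma(α + Σx, β + Σt) = Gamma(15 + 262, 11 + 29) = Gamma(277, 40).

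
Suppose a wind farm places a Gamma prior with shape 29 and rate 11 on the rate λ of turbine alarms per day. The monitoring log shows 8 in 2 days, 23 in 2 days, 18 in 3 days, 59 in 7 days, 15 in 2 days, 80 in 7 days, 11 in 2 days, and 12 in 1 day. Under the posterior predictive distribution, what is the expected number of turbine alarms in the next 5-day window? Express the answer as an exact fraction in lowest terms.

Total count: 8 + 23 + 18 + 59 + 15 + 80 + 11 + 12 = 226.
Total exposure: 2 + 2 + 3 + 7 + 2 + 7 + 2 + 1 = 26 days.
Conjugate update: add total count to the shape and total exposure to the rate, giving Gamma(255, 37).
Predictive mean over a 5-day window = T·E[λ|data] = 5·255/37 = 1275/37.

1275/37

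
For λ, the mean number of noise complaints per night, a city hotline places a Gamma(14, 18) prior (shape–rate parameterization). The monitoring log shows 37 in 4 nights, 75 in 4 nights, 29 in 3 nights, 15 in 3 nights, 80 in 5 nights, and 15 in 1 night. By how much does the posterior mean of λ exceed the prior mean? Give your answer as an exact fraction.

Total count: 37 + 75 + 29 + 15 + 80 + 15 = 251.
Total exposure: 4 + 4 + 3 + 3 + 5 + 1 = 20 nights.
Gamma(α, β) with Poisson data over total exposure Σt gives posterior Gamma(α+Σx, β+Σt) = Gamma(265, 38).
Posterior mean = 265/38 = 265/38; prior mean = 14/18 = 7/9. Difference = 265/38 − 7/9 = 2119/342.

2119/342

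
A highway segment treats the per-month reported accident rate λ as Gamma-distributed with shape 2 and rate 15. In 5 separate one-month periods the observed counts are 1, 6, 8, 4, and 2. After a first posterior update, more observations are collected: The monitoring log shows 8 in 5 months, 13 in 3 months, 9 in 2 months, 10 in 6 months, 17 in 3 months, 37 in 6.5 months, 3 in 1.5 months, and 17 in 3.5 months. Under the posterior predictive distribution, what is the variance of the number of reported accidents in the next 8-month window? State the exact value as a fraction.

256464/10201

Total count: 1 + 6 + 8 + 4 + 2 = 21.
Total exposure: 5 months.
After the first batch: Gamma(2 + 21, 15 + 5) = Gamma(23, 20).
Total count: 8 + 13 + 9 + 10 + 17 + 37 + 3 + 17 = 114.
Total exposure: 5 + 3 + 2 + 6 + 3 + 6.5 + 1.5 + 3.5 = 30.5 months.
After the second batch: Gamma(23 + 114, 20 + 30.5) = Gamma(137, 101/2).
The posterior predictive for a window of length T is Negative Binomial with variance T·α'·(β'+T)/β'² = 8·137·(117/2)/(10201/4) = 256464/10201.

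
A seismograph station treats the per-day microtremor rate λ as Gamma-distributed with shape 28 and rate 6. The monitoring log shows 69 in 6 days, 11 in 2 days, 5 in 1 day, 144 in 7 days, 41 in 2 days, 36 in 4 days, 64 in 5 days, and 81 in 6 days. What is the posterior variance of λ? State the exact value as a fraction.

Total count: 69 + 11 + 5 + 144 + 41 + 36 + 64 + 81 = 451.
Total exposure: 6 + 2 + 1 + 7 + 2 + 4 + 5 + 6 = 33 days.
The Gamma prior is conjugate for the Poisson rate, so λ | data ~ Gamma(28+451, 6+33) = Gamma(479, 39).
Posterior variance = α'/β'² = 479/1521.

479/1521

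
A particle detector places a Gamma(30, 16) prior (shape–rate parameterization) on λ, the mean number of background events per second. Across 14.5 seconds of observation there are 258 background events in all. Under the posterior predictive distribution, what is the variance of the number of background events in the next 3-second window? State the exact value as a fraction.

Total count 258 over total exposure 14.5 seconds.
Conjugate update: add total count to the shape and total exposure to the rate, giving Gamma(288, 61/2).
The posterior predictive for a window of length T is Negative Binomial with variance T·α'·(β'+T)/β'² = 3·288·(67/2)/(3721/4) = 115776/3721.

115776/3721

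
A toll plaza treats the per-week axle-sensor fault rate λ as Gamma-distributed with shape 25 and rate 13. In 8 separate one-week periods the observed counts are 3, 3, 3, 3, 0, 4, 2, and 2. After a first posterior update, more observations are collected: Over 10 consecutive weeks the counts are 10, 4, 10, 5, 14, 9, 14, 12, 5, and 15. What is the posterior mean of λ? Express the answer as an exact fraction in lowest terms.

Total count: 3 + 3 + 3 + 3 + 0 + 4 + 2 + 2 = 20.
Total exposure: 8 weeks.
After the first batch: Gamma(25 + 20, 13 + 8) = Gamma(45, 21).
Total count: 10 + 4 + 10 + 5 + 14 + 9 + 14 + 12 + 5 + 15 = 98.
Total exposure: 10 weeks.
After the second batch: Gamma(45 + 98, 21 + 10) = Gamma(143, 31).
Posterior mean = α'/β' = 143/31.

143/31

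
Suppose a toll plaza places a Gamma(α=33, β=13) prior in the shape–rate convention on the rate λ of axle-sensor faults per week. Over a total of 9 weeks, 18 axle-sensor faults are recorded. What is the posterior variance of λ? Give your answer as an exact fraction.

51/484

Total count 18 over total exposure 9 weeks.
The Gamma prior is conjugate for the Poisson rate, so λ | data ~ Gamma(33+18, 13+9) = Gamma(51, 22).
Posterior variance = α'/β'² = 51/484.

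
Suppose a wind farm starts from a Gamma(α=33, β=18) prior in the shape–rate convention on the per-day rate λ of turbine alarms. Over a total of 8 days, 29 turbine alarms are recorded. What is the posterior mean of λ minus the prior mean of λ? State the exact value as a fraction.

43/78

Total count 29 over total exposure 8 days.
Gamma(α, β) with Poisson data over total exposure Σt gives posterior Gamma(α+Σx, β+Σt) = Gamma(62, 26).
Posterior mean = 62/26 = 31/13; prior mean = 33/18 = 11/6. Difference = 31/13 − 11/6 = 43/78.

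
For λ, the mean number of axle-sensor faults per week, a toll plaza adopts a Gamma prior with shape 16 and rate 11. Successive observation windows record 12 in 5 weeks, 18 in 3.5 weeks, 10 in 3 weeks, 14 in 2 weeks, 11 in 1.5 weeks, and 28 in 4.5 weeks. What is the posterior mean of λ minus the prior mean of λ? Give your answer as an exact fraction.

1422/671

Total count: 12 + 18 + 10 + 14 + 11 + 28 = 93.
Total exposure: 5 + 3.5 + 3 + 2 + 1.5 + 4.5 = 19.5 weeks.
Conjugate update: add total count to the shape and total exposure to the rate, giving Gamma(109, 61/2).
Posterior mean = 109/(61/2) = 218/61; prior mean = 16/11 = 16/11. Difference = 218/61 − 16/11 = 1422/671.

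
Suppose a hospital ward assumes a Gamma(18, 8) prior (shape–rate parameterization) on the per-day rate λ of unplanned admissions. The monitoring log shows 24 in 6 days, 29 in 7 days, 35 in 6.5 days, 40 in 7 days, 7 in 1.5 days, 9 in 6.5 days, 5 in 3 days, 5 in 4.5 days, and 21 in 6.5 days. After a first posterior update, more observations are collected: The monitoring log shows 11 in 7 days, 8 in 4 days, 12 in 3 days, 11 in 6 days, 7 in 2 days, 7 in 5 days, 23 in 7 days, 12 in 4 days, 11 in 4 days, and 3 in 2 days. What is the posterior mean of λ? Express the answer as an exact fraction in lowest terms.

Total count: 24 + 29 + 35 + 40 + 7 + 9 + 5 + 5 + 21 = 175.
Total exposure: 6 + 7 + 6.5 + 7 + 1.5 + 6.5 + 3 + 4.5 + 6.5 = 48.5 days.
After the first batch: Gamma(18 + 175, 8 + 48.5) = Gamma(193, 113/2).
Total count: 11 + 8 + 12 + 11 + 7 + 7 + 23 + 12 + 11 + 3 = 105.
Total exposure: 7 + 4 + 3 + 6 + 2 + 5 + 7 + 4 + 4 + 2 = 44 days.
After the second batch: Gamma(193 + 105, 113/2 + 44) = Gamma(298, 201/2).
Posterior mean = α'/β' = 298/(201/2) = 596/201.

596/201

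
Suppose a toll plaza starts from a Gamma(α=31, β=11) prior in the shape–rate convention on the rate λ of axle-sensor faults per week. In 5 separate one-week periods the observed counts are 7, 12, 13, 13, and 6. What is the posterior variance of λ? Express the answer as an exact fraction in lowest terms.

41/128

Total count: 7 + 12 + 13 + 13 + 6 = 51.
Total exposure: 5 weeks.
The Gamma prior is conjugate for the Poisson rate, so λ | data ~ Gamma(31+51, 11+5) = Gamma(82, 16).
Posterior variance = α'/β'² = 82/256 = 41/128.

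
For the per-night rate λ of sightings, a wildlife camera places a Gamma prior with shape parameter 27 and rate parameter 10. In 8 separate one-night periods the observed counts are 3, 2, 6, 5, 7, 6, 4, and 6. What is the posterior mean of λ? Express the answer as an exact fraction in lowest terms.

Total count: 3 + 2 + 6 + 5 + 7 + 6 + 4 + 6 = 39.
Total exposure: 8 nights.
Gamma(α, β) with Poisson data over total exposure Σt gives posterior Gamma(α+Σx, β+Σt) = Gamma(66, 18).
Posterior mean = α'/β' = 66/18 = 11/3.

11/3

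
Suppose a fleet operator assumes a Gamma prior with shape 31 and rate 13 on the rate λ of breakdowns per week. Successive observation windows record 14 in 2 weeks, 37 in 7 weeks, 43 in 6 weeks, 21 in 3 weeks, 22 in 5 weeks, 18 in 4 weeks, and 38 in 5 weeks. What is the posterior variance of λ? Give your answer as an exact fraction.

Total count: 14 + 37 + 43 + 21 + 22 + 18 + 38 = 193.
Total exposure: 2 + 7 + 6 + 3 + 5 + 4 + 5 = 32 weeks.
By Gamma–Poisson conjugacy, the posterior is Gamma(α + Σx, β + Σt) = Gamma(31 + 193, 13 + 32) = Gamma(224, 45).
Posterior variance = α'/β'² = 224/2025.

224/2025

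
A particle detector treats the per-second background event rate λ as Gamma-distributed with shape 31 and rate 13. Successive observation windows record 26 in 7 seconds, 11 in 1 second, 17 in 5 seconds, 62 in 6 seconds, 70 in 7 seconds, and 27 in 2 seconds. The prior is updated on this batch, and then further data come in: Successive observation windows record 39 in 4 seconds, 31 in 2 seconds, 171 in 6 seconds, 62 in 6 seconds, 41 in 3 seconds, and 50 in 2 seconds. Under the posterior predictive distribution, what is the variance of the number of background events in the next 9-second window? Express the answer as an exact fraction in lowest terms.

209583/2048

Total count: 26 + 11 + 17 + 62 + 70 + 27 = 213.
Total exposure: 7 + 1 + 5 + 6 + 7 + 2 = 28 seconds.
After the first batch: Gamma(31 + 213, 13 + 28) = Gamma(244, 41).
Total count: 39 + 31 + 171 + 62 + 41 + 50 = 394.
Total exposure: 4 + 2 + 6 + 6 + 3 + 2 = 23 seconds.
After the second batch: Gamma(244 + 394, 41 + 23) = Gamma(638, 64).
The posterior predictive for a window of length T is Negative Binomial with variance T·α'·(β'+T)/β'² = 9·638·73/4096 = 209583/2048.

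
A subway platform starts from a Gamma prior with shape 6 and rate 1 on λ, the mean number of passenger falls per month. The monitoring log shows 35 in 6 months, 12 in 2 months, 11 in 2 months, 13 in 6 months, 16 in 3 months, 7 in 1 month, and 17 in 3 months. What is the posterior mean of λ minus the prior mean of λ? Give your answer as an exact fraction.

Total count: 35 + 12 + 11 + 13 + 16 + 7 + 17 = 111.
Total exposure: 6 + 2 + 2 + 6 + 3 + 1 + 3 = 23 months.
Conjugate update: add total count to the shape and total exposure to the rate, giving Gamma(117, 24).
Posterior mean = 117/24 = 39/8; prior mean = 6/1 = 6. Difference = 39/8 − 6 = -9/8.

-9/8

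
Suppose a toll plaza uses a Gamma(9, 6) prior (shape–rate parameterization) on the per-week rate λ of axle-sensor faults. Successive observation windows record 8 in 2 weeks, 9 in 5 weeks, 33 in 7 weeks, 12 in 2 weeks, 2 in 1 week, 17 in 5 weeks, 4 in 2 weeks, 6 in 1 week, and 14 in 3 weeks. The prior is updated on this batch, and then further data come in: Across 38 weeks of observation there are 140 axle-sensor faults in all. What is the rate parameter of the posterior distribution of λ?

Total count: 8 + 9 + 33 + 12 + 2 + 17 + 4 + 6 + 14 = 105.
Total exposure: 2 + 5 + 7 + 2 + 1 + 5 + 2 + 1 + 3 = 28 weeks.
After the first batch: Gamma(9 + 105, 6 + 28) = Gamma(114, 34).
Total count 140 over total exposure 38 weeks.
After the second batch: Gamma(114 + 140, 34 + 38) = Gamma(254, 72).

72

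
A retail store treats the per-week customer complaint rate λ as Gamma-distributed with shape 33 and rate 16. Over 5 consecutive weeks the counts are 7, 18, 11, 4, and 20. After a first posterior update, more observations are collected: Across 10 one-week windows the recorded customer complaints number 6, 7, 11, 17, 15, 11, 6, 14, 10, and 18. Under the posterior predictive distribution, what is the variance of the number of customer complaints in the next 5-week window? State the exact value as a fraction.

Total count: 7 + 18 + 11 + 4 + 20 = 60.
Total exposure: 5 weeks.
After the first batch: Gamma(33 + 60, 16 + 5) = Gamma(93, 21).
Total count: 6 + 7 + 11 + 17 + 15 + 11 + 6 + 14 + 10 + 18 = 115.
Total exposure: 10 weeks.
After the second batch: Gamma(93 + 115, 21 + 10) = Gamma(208, 31).
The posterior predictive for a window of length T is Negative Binomial with variance T·α'·(β'+T)/β'² = 5·208·36/961 = 37440/961.

37440/961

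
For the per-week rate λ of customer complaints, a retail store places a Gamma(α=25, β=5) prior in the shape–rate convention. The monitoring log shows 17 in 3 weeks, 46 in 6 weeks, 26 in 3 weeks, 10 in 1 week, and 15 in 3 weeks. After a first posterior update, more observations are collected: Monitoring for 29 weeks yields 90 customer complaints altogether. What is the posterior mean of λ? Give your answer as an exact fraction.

Total count: 17 + 46 + 26 + 10 + 15 = 114.
Total exposure: 3 + 6 + 3 + 1 + 3 = 16 weeks.
After the first batch: Gamma(25 + 114, 5 + 16) = Gamma(139, 21).
Total count 90 over total exposure 29 weeks.
After the second batch: Gamma(139 + 90, 21 + 29) = Gamma(229, 50).
Posterior mean = α'/β' = 229/50.

229/50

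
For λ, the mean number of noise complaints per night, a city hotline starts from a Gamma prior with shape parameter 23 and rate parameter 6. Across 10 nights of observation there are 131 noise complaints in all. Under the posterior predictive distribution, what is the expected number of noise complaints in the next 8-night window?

Total count 131 over total exposure 10 nights.
Posterior: α' = 23 + 131 = 154, β' = 6 + 10 = 16.
Predictive mean over an 8-night window = T·E[λ|data] = 8·154/16 = 77.

77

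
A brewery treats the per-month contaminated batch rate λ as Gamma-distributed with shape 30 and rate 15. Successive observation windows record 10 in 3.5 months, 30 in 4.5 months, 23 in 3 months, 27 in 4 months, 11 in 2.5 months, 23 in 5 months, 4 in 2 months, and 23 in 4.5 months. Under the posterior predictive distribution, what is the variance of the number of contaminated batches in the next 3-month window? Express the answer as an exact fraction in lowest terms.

25521/1936

Total count: 10 + 30 + 23 + 27 + 11 + 23 + 4 + 23 = 151.
Total exposure: 3.5 + 4.5 + 3 + 4 + 2.5 + 5 + 2 + 4.5 = 29 months.
Gamma(α, β) with Poisson data over total exposure Σt gives posterior Gamma(α+Σx, β+Σt) = Gamma(181, 44).
The posterior predictive for a window of length T is Negative Binomial with variance T·α'·(β'+T)/β'² = 3·181·47/1936 = 25521/1936.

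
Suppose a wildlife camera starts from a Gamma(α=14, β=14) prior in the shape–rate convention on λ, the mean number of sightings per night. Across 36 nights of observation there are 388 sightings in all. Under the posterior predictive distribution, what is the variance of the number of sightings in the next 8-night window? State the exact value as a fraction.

46632/625

Total count 388 over total exposure 36 nights.
Conjugate update: add total count to the shape and total exposure to the rate, giving Gamma(402, 50).
The posterior predictive for a window of length T is Negative Binomial with variance T·α'·(β'+T)/β'² = 8·402·58/2500 = 46632/625.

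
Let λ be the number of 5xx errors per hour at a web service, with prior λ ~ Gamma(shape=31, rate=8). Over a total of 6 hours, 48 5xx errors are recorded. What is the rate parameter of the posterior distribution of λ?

14

Total count 48 over total exposure 6 hours.
By Gamma–Poisson conjugacy, the posterior is Gamma(α + Σx, β + Σt) = Gamma(31 + 48, 8 + 6) = Gamma(79, 14).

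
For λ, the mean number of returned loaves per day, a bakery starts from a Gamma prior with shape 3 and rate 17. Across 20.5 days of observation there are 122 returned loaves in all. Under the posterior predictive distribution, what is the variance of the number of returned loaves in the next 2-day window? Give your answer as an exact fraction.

Total count 122 over total exposure 20.5 days.
Posterior: α' = 3 + 122 = 125, β' = 17 + 20.5 = 75/2.
The posterior predictive for a window of length T is Negative Binomial with variance T·α'·(β'+T)/β'² = 2·125·(79/2)/(5625/4) = 316/45.

316/45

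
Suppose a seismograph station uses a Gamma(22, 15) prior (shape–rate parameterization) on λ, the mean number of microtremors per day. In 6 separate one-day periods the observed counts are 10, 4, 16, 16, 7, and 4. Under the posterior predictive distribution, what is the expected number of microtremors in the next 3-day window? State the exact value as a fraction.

79/7

Total count: 10 + 4 + 16 + 16 + 7 + 4 = 57.
Total exposure: 6 days.
By Gamma–Poisson conjugacy, the posterior is Gamma(α + Σx, β + Σt) = Gamma(22 + 57, 15 + 6) = Gamma(79, 21).
Predictive mean over a 3-day window = T·E[λ|data] = 3·79/21 = 79/7.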